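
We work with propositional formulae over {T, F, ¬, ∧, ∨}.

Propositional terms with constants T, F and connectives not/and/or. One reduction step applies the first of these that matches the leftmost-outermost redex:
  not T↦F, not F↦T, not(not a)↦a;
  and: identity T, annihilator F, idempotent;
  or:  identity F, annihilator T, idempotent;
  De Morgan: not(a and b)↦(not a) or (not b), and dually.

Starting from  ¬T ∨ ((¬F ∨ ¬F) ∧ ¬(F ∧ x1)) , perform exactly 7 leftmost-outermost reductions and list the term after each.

Answer: after 7 steps: T ∨ ¬x1

Derivation:
  start: ¬T ∨ ((¬F ∨ ¬F) ∧ ¬(F ∧ x1))
  →1  F ∨ ((¬F ∨ ¬F) ∧ ¬(F ∧ x1))
  →2  (¬F ∨ ¬F) ∧ ¬(F ∧ x1)
  →3  ¬F ∧ ¬(F ∧ x1)
  →4  T ∧ ¬(F ∧ x1)
  →5  ¬(F ∧ x1)
  →6  ¬F ∨ ¬x1
  →7  T ∨ ¬x1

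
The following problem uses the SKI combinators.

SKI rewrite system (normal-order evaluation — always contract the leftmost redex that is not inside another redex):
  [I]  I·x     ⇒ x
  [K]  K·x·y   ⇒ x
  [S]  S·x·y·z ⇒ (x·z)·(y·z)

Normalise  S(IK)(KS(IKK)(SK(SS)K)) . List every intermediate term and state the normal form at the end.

  start: S(IK)(KS(IKK)(SK(SS)K))
  step 1: SK(KS(IKK)(SK(SS)K))
  step 2: SK(S(SK(SS)K))
  step 3: SK(S(KK(SSK)))
  step 4: SK(SK)

Answer: normal form = SK(SK)  (in 4 steps)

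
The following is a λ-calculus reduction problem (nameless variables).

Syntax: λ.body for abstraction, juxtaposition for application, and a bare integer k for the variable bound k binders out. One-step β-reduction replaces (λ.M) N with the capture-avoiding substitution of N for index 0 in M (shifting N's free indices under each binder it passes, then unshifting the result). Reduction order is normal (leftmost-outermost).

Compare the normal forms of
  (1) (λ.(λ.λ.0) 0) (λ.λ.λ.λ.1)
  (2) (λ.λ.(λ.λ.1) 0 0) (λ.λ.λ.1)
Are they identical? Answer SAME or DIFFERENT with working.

Answer: SAME — A ⇓ λ.0, B ⇓ λ.0

Derivation:
Term A:
  start: (λ.(λ.λ.0) 0) (λ.λ.λ.λ.1)
  [1] (λ.λ.0) (λ.λ.λ.λ.1)
  [2] λ.0

Term B:
  start: (λ.λ.(λ.λ.1) 0 0) (λ.λ.λ.1)
  [1] λ.(λ.λ.1) 0 0
  [2] λ.(λ.1) 0
  [3] λ.0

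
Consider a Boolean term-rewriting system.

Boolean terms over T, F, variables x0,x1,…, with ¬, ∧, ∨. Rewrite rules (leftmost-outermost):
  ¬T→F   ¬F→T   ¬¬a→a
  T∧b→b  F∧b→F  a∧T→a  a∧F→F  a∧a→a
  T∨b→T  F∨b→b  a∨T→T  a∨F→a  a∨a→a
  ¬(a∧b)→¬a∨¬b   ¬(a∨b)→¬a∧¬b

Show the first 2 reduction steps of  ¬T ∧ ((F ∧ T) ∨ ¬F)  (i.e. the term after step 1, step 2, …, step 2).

Answer: after 2 steps: F

Working:
  start: ¬T ∧ ((F ∧ T) ∨ ¬F)
  →1  F ∧ ((F ∧ T) ∨ ¬F)
  →2  F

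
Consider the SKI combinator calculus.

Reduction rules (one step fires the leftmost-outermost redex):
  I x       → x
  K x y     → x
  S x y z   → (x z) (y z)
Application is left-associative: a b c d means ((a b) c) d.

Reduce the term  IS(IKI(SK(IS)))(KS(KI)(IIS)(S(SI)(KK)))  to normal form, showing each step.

  start: IS(IKI(SK(IS)))(KS(KI)(IIS)(S(SI)(KK)))
  →1  S(IKI(SK(IS)))(KS(KI)(IIS)(S(SI)(KK)))
  →2  S(KI(SK(IS)))(KS(KI)(IIS)(S(SI)(KK)))
  →3  SI(KS(KI)(IIS)(S(SI)(KK)))
  →4  SI(S(IIS)(S(SI)(KK)))
  →5  SI(S(IS)(S(SI)(KK)))
  →6  SI(SS(S(SI)(KK)))

Answer: normal form = SI(SS(S(SI)(KK)))  (in 6 steps)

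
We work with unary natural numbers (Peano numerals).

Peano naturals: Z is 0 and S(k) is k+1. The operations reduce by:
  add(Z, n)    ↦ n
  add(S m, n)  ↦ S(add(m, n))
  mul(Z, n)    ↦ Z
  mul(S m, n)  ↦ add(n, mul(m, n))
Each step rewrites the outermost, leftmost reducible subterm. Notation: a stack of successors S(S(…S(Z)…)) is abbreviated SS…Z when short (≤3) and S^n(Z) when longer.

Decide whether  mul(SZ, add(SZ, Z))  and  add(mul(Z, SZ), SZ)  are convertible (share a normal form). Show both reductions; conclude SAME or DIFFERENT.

Term A:
  start: mul(SZ, add(SZ, Z))
  →1  add(add(SZ, Z), mul(Z, add(SZ, Z)))
  →2  add(S(add(Z, Z)), mul(Z, add(SZ, Z)))
  →3  S(add(add(Z, Z), mul(Z, add(SZ, Z))))
  →4  S(add(Z, mul(Z, add(SZ, Z))))
  →5  S(mul(Z, add(SZ, Z)))
  →6  SZ

Term B:
  start: add(mul(Z, SZ), SZ)
  →1  add(Z, SZ)
  →2  SZ

Answer: SAME — A ⇓ SZ, B ⇓ SZ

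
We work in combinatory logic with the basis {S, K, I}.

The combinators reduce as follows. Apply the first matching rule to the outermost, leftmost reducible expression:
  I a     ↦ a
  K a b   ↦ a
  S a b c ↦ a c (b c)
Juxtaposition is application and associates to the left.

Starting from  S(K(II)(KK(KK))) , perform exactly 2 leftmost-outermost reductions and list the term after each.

  start: S(K(II)(KK(KK)))
  →1  S(II)
  →2  SI

Answer: after 2 steps: SI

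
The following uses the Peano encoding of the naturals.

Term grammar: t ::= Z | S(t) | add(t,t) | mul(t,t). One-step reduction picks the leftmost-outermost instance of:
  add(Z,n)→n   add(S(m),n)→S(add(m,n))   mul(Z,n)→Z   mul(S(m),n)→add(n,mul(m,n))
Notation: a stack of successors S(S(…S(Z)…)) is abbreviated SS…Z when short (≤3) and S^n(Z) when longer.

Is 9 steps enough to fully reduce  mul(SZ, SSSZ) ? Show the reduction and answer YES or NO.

Answer: YES — reaches normal form SSSZ in 6 ≤ 9 steps

Derivation:
  start: mul(SZ, SSSZ)
  step 1: add(SSSZ, mul(Z, SSSZ))
  step 2: S(add(SSZ, mul(Z, SSSZ)))
  step 3: S(S(add(SZ, mul(Z, SSSZ))))
  step 4: S(S(S(add(Z, mul(Z, SSSZ)))))
  step 5: S(S(S(mul(Z, SSSZ))))
  step 6: SSSZ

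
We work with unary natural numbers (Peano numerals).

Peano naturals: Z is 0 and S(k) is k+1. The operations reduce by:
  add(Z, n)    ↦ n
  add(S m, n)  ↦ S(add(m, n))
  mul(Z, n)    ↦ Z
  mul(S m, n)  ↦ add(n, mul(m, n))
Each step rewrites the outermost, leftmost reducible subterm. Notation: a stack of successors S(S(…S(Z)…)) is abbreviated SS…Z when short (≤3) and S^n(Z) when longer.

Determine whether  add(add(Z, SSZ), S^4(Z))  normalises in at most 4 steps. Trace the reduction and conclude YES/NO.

Answer: YES — reaches normal form S^6(Z) in 4 ≤ 4 steps

Working:
  start: add(add(Z, SSZ), S^4(Z))
  step 1: add(SSZ, S^4(Z))
  step 2: S(add(SZ, S^4(Z)))
  step 3: S(S(add(Z, S^4(Z))))
  step 4: S^6(Z)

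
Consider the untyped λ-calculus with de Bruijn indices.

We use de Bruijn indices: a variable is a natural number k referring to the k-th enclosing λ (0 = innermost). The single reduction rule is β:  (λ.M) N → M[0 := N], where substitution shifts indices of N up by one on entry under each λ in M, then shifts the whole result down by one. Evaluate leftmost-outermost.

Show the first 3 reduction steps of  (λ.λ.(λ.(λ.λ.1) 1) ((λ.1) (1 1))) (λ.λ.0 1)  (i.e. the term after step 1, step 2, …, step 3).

Answer: after 3 steps: λ.λ.1

Derivation:
  start: (λ.λ.(λ.(λ.λ.1) 1) ((λ.1) (1 1))) (λ.λ.0 1)
  [1] λ.(λ.(λ.λ.1) 1) ((λ.1) ((λ.λ.0 1) (λ.λ.0 1)))
  [2] λ.(λ.λ.1) 0
  [3] λ.λ.1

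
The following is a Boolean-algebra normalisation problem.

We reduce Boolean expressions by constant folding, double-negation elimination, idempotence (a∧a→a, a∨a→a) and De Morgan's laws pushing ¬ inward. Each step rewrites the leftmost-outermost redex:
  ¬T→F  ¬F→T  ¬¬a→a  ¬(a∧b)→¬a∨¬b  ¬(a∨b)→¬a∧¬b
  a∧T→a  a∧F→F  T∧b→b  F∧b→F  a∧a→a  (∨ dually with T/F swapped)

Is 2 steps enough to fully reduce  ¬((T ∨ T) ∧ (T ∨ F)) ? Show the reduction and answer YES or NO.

Answer: NO — after 2 steps the term is (¬T ∧ ¬T) ∨ ¬(T ∨ F), not yet normal

Working:
  start: ¬((T ∨ T) ∧ (T ∨ F))
  [1] ¬(T ∨ T) ∨ ¬(T ∨ F)
  [2] (¬T ∧ ¬T) ∨ ¬(T ∨ F)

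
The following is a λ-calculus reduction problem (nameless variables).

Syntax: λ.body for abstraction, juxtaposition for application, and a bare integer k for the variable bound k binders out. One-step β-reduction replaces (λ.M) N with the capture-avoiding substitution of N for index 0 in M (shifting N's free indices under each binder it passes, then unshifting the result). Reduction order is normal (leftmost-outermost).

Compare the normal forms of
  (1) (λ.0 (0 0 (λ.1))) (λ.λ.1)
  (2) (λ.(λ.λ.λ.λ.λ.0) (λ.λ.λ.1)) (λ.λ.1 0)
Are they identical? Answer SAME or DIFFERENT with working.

Term A:
  start: (λ.0 (0 0 (λ.1))) (λ.λ.1)
  →1  (λ.λ.1) ((λ.λ.1) (λ.λ.1) (λ.λ.λ.1))
  →2  λ.(λ.λ.1) (λ.λ.1) (λ.λ.λ.1)
  →3  λ.(λ.λ.λ.1) (λ.λ.λ.1)
  →4  λ.λ.λ.1

Term B:
  start: (λ.(λ.λ.λ.λ.λ.0) (λ.λ.λ.1)) (λ.λ.1 0)
  →1  (λ.λ.λ.λ.λ.0) (λ.λ.λ.1)
  →2  λ.λ.λ.λ.0

Answer: DIFFERENT — A ⇓ λ.λ.λ.1, B ⇓ λ.λ.λ.λ.0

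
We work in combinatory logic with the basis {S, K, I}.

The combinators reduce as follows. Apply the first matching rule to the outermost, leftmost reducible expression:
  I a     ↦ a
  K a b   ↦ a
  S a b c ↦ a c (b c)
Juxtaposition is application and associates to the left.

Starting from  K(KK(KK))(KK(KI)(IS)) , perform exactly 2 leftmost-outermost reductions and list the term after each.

Answer: after 2 steps: K

Reduction:
  start: K(KK(KK))(KK(KI)(IS))
  step 1: KK(KK)
  step 2: K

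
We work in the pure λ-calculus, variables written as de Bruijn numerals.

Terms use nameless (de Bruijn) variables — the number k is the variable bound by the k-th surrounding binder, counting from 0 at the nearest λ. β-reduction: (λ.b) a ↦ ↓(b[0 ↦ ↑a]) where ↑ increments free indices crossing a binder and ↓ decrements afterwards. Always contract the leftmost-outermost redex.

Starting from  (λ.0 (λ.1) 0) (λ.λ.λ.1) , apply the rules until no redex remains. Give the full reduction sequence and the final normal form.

Answer: normal form = λ.λ.λ.λ.1  (in 3 steps)

Reduction:
  start: (λ.0 (λ.1) 0) (λ.λ.λ.1)
  →1  (λ.λ.λ.1) (λ.λ.λ.λ.1) (λ.λ.λ.1)
  →2  (λ.λ.1) (λ.λ.λ.1)
  →3  λ.λ.λ.λ.1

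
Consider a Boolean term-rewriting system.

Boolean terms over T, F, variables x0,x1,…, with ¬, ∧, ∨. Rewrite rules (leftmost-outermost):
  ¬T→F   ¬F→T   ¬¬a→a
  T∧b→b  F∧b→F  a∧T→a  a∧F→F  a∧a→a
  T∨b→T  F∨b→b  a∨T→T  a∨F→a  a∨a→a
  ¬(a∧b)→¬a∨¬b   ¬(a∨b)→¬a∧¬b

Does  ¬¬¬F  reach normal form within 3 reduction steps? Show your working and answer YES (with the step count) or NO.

  start: ¬¬¬F
  →1  ¬F
  →2  T

Answer: YES — reaches normal form T in 2 ≤ 3 steps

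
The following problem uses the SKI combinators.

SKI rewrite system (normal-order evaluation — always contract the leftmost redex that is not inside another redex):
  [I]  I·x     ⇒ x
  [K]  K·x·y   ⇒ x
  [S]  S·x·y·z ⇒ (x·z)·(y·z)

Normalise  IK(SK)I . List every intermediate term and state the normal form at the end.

  start: IK(SK)I
  →1  K(SK)I
  →2  SK

Answer: normal form = SK  (in 2 steps)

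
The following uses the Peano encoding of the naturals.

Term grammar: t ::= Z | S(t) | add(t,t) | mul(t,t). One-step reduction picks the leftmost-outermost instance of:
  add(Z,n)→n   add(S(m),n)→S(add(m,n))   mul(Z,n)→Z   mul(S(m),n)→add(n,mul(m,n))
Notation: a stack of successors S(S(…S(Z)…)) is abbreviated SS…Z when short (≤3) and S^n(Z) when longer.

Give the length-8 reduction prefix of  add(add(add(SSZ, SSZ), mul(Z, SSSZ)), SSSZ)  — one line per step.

Answer: after 8 steps: S(S(add(S(add(SZ, mul(Z, SSSZ))), SSSZ)))

Working:
  start: add(add(add(SSZ, SSZ), mul(Z, SSSZ)), SSSZ)
  [1] add(add(S(add(SZ, SSZ)), mul(Z, SSSZ)), SSSZ)
  [2] add(S(add(add(SZ, SSZ), mul(Z, SSSZ))), SSSZ)
  [3] S(add(add(add(SZ, SSZ), mul(Z, SSSZ)), SSSZ))
  [4] S(add(add(S(add(Z, SSZ)), mul(Z, SSSZ)), SSSZ))
  [5] S(add(S(add(add(Z, SSZ), mul(Z, SSSZ))), SSSZ))
  [6] S(S(add(add(add(Z, SSZ), mul(Z, SSSZ)), SSSZ)))
  [7] S(S(add(add(SSZ, mul(Z, SSSZ)), SSSZ)))
  [8] S(S(add(S(add(SZ, mul(Z, SSSZ))), SSSZ)))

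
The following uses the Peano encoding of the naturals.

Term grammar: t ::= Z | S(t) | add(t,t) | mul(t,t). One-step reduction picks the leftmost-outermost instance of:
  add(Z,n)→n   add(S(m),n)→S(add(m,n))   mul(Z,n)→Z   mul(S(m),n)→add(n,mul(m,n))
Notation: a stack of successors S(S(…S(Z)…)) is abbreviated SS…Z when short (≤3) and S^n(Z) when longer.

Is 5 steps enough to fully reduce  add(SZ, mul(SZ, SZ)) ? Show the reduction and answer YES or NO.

Answer: NO — after 5 steps the term is S(S(mul(Z, SZ))), not yet normal

Working:
  start: add(SZ, mul(SZ, SZ))
  →1  S(add(Z, mul(SZ, SZ)))
  →2  S(mul(SZ, SZ))
  →3  S(add(SZ, mul(Z, SZ)))
  →4  S(S(add(Z, mul(Z, SZ))))
  →5  S(S(mul(Z, SZ)))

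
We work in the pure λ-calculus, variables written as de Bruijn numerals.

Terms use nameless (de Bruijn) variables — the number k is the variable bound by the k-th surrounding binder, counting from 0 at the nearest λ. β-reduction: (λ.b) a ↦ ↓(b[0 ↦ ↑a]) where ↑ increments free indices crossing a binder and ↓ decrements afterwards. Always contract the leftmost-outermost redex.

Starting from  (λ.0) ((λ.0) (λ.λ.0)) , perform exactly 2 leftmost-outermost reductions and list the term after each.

  start: (λ.0) ((λ.0) (λ.λ.0))
  →1  (λ.0) (λ.λ.0)
  →2  λ.λ.0

Answer: after 2 steps: λ.λ.0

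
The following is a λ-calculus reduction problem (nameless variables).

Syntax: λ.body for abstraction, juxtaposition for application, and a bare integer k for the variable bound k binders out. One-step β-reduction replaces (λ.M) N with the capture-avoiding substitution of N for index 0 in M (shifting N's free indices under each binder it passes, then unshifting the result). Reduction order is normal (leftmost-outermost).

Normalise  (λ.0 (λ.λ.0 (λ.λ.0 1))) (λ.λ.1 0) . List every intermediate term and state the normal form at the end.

  start: (λ.0 (λ.λ.0 (λ.λ.0 1))) (λ.λ.1 0)
  [1] (λ.λ.1 0) (λ.λ.0 (λ.λ.0 1))
  [2] λ.(λ.λ.0 (λ.λ.0 1)) 0
  [3] λ.λ.0 (λ.λ.0 1)

Answer: normal form = λ.λ.0 (λ.λ.0 1)  (in 3 steps)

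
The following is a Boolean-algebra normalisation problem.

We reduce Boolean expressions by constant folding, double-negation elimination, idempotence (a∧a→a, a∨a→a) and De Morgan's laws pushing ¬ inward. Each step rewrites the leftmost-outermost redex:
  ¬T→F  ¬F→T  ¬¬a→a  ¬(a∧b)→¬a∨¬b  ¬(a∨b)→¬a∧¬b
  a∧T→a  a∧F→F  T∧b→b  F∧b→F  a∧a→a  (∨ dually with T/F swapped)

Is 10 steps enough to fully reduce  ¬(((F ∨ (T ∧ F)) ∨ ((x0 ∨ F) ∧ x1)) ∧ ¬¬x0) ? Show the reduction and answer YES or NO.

Answer: NO — after 10 steps the term is ¬((x0 ∨ F) ∧ x1) ∨ ¬¬¬x0, not yet normal

Reduction:
  start: ¬(((F ∨ (T ∧ F)) ∨ ((x0 ∨ F) ∧ x1)) ∧ ¬¬x0)
  step 1: ¬((F ∨ (T ∧ F)) ∨ ((x0 ∨ F) ∧ x1)) ∨ ¬¬¬x0
  step 2: (¬(F ∨ (T ∧ F)) ∧ ¬((x0 ∨ F) ∧ x1)) ∨ ¬¬¬x0
  step 3: ((¬F ∧ ¬(T ∧ F)) ∧ ¬((x0 ∨ F) ∧ x1)) ∨ ¬¬¬x0
  step 4: ((T ∧ ¬(T ∧ F)) ∧ ¬((x0 ∨ F) ∧ x1)) ∨ ¬¬¬x0
  step 5: (¬(T ∧ F) ∧ ¬((x0 ∨ F) ∧ x1)) ∨ ¬¬¬x0
  step 6: ((¬T ∨ ¬F) ∧ ¬((x0 ∨ F) ∧ x1)) ∨ ¬¬¬x0
  step 7: ((F ∨ ¬F) ∧ ¬((x0 ∨ F) ∧ x1)) ∨ ¬¬¬x0
  step 8: (¬F ∧ ¬((x0 ∨ F) ∧ x1)) ∨ ¬¬¬x0
  step 9: (T ∧ ¬((x0 ∨ F) ∧ x1)) ∨ ¬¬¬x0
  step 10: ¬((x0 ∨ F) ∧ x1) ∨ ¬¬¬x0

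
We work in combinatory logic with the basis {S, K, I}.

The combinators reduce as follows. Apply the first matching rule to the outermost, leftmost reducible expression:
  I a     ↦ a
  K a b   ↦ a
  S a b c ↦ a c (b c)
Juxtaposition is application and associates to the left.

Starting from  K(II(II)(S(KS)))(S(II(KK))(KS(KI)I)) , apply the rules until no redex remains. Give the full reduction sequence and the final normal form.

  start: K(II(II)(S(KS)))(S(II(KK))(KS(KI)I))
  →1  II(II)(S(KS))
  →2  I(II)(S(KS))
  →3  II(S(KS))
  →4  I(S(KS))
  →5  S(KS)

Answer: normal form = S(KS)  (in 5 steps)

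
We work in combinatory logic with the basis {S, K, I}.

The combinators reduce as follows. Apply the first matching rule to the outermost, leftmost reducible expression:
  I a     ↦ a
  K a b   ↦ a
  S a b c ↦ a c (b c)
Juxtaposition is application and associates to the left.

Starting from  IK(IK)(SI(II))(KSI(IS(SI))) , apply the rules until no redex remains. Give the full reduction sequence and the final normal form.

  start: IK(IK)(SI(II))(KSI(IS(SI)))
  step 1: K(IK)(SI(II))(KSI(IS(SI)))
  step 2: IK(KSI(IS(SI)))
  step 3: K(KSI(IS(SI)))
  step 4: K(S(IS(SI)))
  step 5: K(S(S(SI)))

Answer: normal form = K(S(S(SI)))  (in 5 steps)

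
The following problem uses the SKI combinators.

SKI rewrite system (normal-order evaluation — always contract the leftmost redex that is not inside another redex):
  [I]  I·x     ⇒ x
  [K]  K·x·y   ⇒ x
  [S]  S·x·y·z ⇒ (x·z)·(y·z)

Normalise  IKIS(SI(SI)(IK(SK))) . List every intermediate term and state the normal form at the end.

Answer: normal form = SK  (in 7 steps)

Reduction:
  start: IKIS(SI(SI)(IK(SK)))
  →1  KIS(SI(SI)(IK(SK)))
  →2  I(SI(SI)(IK(SK)))
  →3  SI(SI)(IK(SK))
  →4  I(IK(SK))(SI(IK(SK)))
  →5  IK(SK)(SI(IK(SK)))
  →6  K(SK)(SI(IK(SK)))
  →7  SK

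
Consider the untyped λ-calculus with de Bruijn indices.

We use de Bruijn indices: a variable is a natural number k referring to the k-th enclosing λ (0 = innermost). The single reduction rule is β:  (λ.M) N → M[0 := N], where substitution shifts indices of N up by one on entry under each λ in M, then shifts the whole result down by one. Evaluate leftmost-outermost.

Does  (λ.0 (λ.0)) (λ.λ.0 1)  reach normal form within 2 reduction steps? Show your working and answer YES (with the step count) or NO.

Answer: YES — reaches normal form λ.0 (λ.0) in 2 ≤ 2 steps

Working:
  start: (λ.0 (λ.0)) (λ.λ.0 1)
  →1  (λ.λ.0 1) (λ.0)
  →2  λ.0 (λ.0)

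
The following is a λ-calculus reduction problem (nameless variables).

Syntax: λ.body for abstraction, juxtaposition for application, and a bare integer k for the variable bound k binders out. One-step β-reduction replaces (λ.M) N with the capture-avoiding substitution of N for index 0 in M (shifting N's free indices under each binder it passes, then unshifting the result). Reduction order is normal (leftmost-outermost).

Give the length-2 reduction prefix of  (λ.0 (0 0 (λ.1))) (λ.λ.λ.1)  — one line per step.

Answer: after 2 steps: λ.λ.1

Reduction:
  start: (λ.0 (0 0 (λ.1))) (λ.λ.λ.1)
  step 1: (λ.λ.λ.1) ((λ.λ.λ.1) (λ.λ.λ.1) (λ.λ.λ.λ.1))
  step 2: λ.λ.1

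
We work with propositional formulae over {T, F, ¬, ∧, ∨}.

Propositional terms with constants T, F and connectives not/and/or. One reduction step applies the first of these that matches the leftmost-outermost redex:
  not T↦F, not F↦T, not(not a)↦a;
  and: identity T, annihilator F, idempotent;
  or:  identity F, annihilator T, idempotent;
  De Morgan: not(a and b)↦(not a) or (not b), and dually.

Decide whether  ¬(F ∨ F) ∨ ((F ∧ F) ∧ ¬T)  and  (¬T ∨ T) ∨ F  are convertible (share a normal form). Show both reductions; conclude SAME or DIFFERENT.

Term A:
  start: ¬(F ∨ F) ∨ ((F ∧ F) ∧ ¬T)
  →1  (¬F ∧ ¬F) ∨ ((F ∧ F) ∧ ¬T)
  →2  ¬F ∨ ((F ∧ F) ∧ ¬T)
  →3  T ∨ ((F ∧ F) ∧ ¬T)
  →4  T

Term B:
  start: (¬T ∨ T) ∨ F
  →1  ¬T ∨ T
  →2  T

Answer: SAME — A ⇓ T, B ⇓ T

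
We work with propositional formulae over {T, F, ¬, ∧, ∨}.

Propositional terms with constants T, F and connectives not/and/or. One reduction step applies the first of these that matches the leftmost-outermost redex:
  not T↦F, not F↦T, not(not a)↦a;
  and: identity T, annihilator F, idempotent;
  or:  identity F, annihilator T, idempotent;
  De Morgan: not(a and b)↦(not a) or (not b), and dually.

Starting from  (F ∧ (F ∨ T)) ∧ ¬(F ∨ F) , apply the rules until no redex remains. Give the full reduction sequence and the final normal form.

Answer: normal form = F  (in 2 steps)

Reduction:
  start: (F ∧ (F ∨ T)) ∧ ¬(F ∨ F)
  step 1: F ∧ ¬(F ∨ F)
  step 2: F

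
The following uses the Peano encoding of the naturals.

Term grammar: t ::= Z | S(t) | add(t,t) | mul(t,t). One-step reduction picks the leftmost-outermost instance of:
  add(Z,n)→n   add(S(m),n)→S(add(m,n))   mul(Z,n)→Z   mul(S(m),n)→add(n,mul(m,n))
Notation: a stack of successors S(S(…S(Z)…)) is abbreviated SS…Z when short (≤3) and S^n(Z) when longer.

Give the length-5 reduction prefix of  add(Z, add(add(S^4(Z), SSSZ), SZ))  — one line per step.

Answer: after 5 steps: S(S(add(add(SSZ, SSSZ), SZ)))

Derivation:
  start: add(Z, add(add(S^4(Z), SSSZ), SZ))
  →1  add(add(S^4(Z), SSSZ), SZ)
  →2  add(S(add(SSSZ, SSSZ)), SZ)
  →3  S(add(add(SSSZ, SSSZ), SZ))
  →4  S(add(S(add(SSZ, SSSZ)), SZ))
  →5  S(S(add(add(SSZ, SSSZ), SZ)))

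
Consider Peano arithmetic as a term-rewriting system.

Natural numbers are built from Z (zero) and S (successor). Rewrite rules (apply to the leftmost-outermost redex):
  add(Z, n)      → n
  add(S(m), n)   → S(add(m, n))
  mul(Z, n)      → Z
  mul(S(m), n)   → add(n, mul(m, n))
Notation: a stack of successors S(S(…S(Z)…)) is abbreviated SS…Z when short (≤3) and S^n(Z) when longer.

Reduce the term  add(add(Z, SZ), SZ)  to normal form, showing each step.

  start: add(add(Z, SZ), SZ)
  [1] add(SZ, SZ)
  [2] S(add(Z, SZ))
  [3] SSZ

Answer: normal form = SSZ  (in 3 steps)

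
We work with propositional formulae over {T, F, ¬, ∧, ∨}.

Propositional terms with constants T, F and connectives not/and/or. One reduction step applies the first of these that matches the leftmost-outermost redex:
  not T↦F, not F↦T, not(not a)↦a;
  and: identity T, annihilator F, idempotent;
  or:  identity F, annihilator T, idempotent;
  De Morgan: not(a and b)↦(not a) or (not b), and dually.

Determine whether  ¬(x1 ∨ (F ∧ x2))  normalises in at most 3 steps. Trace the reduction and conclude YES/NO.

Answer: NO — after 3 steps the term is ¬x1 ∧ (T ∨ ¬x2), not yet normal

Derivation:
  start: ¬(x1 ∨ (F ∧ x2))
  →1  ¬x1 ∧ ¬(F ∧ x2)
  →2  ¬x1 ∧ (¬F ∨ ¬x2)
  →3  ¬x1 ∧ (T ∨ ¬x2)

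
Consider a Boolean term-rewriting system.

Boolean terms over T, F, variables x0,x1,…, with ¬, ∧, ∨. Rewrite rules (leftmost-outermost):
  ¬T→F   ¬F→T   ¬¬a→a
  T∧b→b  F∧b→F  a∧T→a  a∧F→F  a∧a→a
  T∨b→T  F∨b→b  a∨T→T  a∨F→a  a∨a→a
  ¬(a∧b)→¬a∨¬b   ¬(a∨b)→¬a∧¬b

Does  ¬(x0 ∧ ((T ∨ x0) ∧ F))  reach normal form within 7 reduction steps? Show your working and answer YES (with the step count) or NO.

  start: ¬(x0 ∧ ((T ∨ x0) ∧ F))
  →1  ¬x0 ∨ ¬((T ∨ x0) ∧ F)
  →2  ¬x0 ∨ (¬(T ∨ x0) ∨ ¬F)
  →3  ¬x0 ∨ ((¬T ∧ ¬x0) ∨ ¬F)
  →4  ¬x0 ∨ ((F ∧ ¬x0) ∨ ¬F)
  →5  ¬x0 ∨ (F ∨ ¬F)
  →6  ¬x0 ∨ ¬F
  →7  ¬x0 ∨ T

Answer: NO — after 7 steps the term is ¬x0 ∨ T, not yet normal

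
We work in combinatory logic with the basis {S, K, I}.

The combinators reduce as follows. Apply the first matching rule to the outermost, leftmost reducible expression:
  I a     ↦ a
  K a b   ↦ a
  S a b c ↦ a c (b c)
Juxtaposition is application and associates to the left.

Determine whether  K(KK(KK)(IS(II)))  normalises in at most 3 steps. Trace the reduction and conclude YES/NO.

Answer: YES — reaches normal form K(K(SI)) in 3 ≤ 3 steps

Reduction:
  start: K(KK(KK)(IS(II)))
  →1  K(K(IS(II)))
  →2  K(K(S(II)))
  →3  K(K(SI))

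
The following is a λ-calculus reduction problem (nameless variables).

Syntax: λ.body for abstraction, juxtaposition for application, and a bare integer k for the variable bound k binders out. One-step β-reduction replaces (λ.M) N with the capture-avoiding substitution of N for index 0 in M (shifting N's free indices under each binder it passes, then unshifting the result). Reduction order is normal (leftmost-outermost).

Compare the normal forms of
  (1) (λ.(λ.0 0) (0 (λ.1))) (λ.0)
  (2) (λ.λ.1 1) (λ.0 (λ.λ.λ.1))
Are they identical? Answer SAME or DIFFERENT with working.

Answer: DIFFERENT — A ⇓ λ.0, B ⇓ λ.λ.λ.1

Working:
Term A:
  start: (λ.(λ.0 0) (0 (λ.1))) (λ.0)
  [1] (λ.0 0) ((λ.0) (λ.λ.0))
  [2] (λ.0) (λ.λ.0) ((λ.0) (λ.λ.0))
  [3] (λ.λ.0) ((λ.0) (λ.λ.0))
  [4] λ.0

Term B:
  start: (λ.λ.1 1) (λ.0 (λ.λ.λ.1))
  [1] λ.(λ.0 (λ.λ.λ.1)) (λ.0 (λ.λ.λ.1))
  [2] λ.(λ.0 (λ.λ.λ.1)) (λ.λ.λ.1)
  [3] λ.(λ.λ.λ.1) (λ.λ.λ.1)
  [4] λ.λ.λ.1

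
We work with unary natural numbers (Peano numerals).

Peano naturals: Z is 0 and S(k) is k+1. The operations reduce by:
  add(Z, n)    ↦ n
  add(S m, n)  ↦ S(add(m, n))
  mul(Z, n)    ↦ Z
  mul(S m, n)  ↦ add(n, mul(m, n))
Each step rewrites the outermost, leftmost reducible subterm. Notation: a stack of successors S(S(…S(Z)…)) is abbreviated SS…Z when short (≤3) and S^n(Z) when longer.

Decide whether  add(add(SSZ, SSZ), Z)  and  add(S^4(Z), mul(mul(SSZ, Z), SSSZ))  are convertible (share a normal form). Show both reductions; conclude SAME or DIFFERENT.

Answer: SAME — A ⇓ S^4(Z), B ⇓ S^4(Z)

Reduction:
Term A:
  start: add(add(SSZ, SSZ), Z)
  →1  add(S(add(SZ, SSZ)), Z)
  →2  S(add(add(SZ, SSZ), Z))
  →3  S(add(S(add(Z, SSZ)), Z))
  →4  S(S(add(add(Z, SSZ), Z)))
  →5  S(S(add(SSZ, Z)))
  →6  S(S(S(add(SZ, Z))))
  →7  S(S(S(S(add(Z, Z)))))
  →8  S^4(Z)

Term B:
  start: add(S^4(Z), mul(mul(SSZ, Z), SSSZ))
  →1  S(add(SSSZ, mul(mul(SSZ, Z), SSSZ)))
  →2  S(S(add(SSZ, mul(mul(SSZ, Z), SSSZ))))
  →3  S(S(S(add(SZ, mul(mul(SSZ, Z), SSSZ)))))
  →4  S(S(S(S(add(Z, mul(mul(SSZ, Z), SSSZ))))))
  →5  S(S(S(S(mul(mul(SSZ, Z), SSSZ)))))
  →6  S(S(S(S(mul(add(Z, mul(SZ, Z)), SSSZ)))))
  →7  S(S(S(S(mul(mul(SZ, Z), SSSZ)))))
  →8  S(S(S(S(mul(add(Z, mul(Z, Z)), SSSZ)))))
  →9  S(S(S(S(mul(mul(Z, Z), SSSZ)))))
  →10  S(S(S(S(mul(Z, SSSZ)))))
  →11  S^4(Z)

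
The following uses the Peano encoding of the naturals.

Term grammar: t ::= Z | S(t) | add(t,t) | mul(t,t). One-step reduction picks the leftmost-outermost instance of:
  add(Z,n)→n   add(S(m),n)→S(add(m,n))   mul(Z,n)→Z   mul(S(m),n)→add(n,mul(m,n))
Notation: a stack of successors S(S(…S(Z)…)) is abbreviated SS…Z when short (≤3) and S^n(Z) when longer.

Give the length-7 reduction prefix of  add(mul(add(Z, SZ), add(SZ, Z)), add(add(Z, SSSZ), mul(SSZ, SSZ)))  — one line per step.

  start: add(mul(add(Z, SZ), add(SZ, Z)), add(add(Z, SSSZ), mul(SSZ, SSZ)))
  [1] add(mul(SZ, add(SZ, Z)), add(add(Z, SSSZ), mul(SSZ, SSZ)))
  [2] add(add(add(SZ, Z), mul(Z, add(SZ, Z))), add(add(Z, SSSZ), mul(SSZ, SSZ)))
  [3] add(add(S(add(Z, Z)), mul(Z, add(SZ, Z))), add(add(Z, SSSZ), mul(SSZ, SSZ)))
  [4] add(S(add(add(Z, Z), mul(Z, add(SZ, Z)))), add(add(Z, SSSZ), mul(SSZ, SSZ)))
  [5] S(add(add(add(Z, Z), mul(Z, add(SZ, Z))), add(add(Z, SSSZ), mul(SSZ, SSZ))))
  [6] S(add(add(Z, mul(Z, add(SZ, Z))), add(add(Z, SSSZ), mul(SSZ, SSZ))))
  [7] S(add(mul(Z, add(SZ, Z)), add(add(Z, SSSZ), mul(SSZ, SSZ))))

Answer: after 7 steps: S(add(mul(Z, add(SZ, Z)), add(add(Z, SSSZ), mul(SSZ, SSZ))))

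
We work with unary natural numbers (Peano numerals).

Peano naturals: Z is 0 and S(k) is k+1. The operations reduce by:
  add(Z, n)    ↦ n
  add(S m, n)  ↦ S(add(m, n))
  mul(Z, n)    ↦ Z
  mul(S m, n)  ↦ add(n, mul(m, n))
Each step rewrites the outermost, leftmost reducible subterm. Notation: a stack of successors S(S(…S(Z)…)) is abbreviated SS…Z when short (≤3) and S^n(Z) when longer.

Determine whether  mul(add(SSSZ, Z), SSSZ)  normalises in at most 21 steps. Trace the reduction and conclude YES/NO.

Answer: YES — reaches normal form S^9(Z) in 20 ≤ 21 steps

Working:
  start: mul(add(SSSZ, Z), SSSZ)
  [1] mul(S(add(SSZ, Z)), SSSZ)
  [2] add(SSSZ, mul(add(SSZ, Z), SSSZ))
  [3] S(add(SSZ, mul(add(SSZ, Z), SSSZ)))
  [4] S(S(add(SZ, mul(add(SSZ, Z), SSSZ))))
  [5] S(S(S(add(Z, mul(add(SSZ, Z), SSSZ)))))
  [6] S(S(S(mul(add(SSZ, Z), SSSZ))))
  [7] S(S(S(mul(S(add(SZ, Z)), SSSZ))))
  [8] S(S(S(add(SSSZ, mul(add(SZ, Z), SSSZ)))))
  [9] S(S(S(S(add(SSZ, mul(add(SZ, Z), SSSZ))))))
  [10] S(S(S(S(S(add(SZ, mul(add(SZ, Z), SSSZ)))))))
  [11] S(S(S(S(S(S(add(Z, mul(add(SZ, Z), SSSZ))))))))
  [12] S(S(S(S(S(S(mul(add(SZ, Z), SSSZ)))))))
  [13] S(S(S(S(S(S(mul(S(add(Z, Z)), SSSZ)))))))
  [14] S(S(S(S(S(S(add(SSSZ, mul(add(Z, Z), SSSZ))))))))
  [15] S(S(S(S(S(S(S(add(SSZ, mul(add(Z, Z), SSSZ)))))))))
  [16] S(S(S(S(S(S(S(S(add(SZ, mul(add(Z, Z), SSSZ))))))))))
  [17] S(S(S(S(S(S(S(S(S(add(Z, mul(add(Z, Z), SSSZ)))))))))))
  [18] S(S(S(S(S(S(S(S(S(mul(add(Z, Z), SSSZ))))))))))
  [19] S(S(S(S(S(S(S(S(S(mul(Z, SSSZ))))))))))
  [20] S^9(Z)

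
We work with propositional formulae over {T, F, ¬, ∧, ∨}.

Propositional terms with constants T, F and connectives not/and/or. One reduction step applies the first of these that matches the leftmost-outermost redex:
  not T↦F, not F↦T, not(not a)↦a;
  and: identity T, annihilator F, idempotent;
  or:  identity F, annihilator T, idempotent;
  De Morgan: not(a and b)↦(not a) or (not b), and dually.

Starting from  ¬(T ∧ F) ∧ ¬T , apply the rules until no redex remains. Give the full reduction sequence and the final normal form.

Answer: normal form = F  (in 6 steps)

Derivation:
  start: ¬(T ∧ F) ∧ ¬T
  step 1: (¬T ∨ ¬F) ∧ ¬T
  step 2: (F ∨ ¬F) ∧ ¬T
  step 3: ¬F ∧ ¬T
  step 4: T ∧ ¬T
  step 5: ¬T
  step 6: F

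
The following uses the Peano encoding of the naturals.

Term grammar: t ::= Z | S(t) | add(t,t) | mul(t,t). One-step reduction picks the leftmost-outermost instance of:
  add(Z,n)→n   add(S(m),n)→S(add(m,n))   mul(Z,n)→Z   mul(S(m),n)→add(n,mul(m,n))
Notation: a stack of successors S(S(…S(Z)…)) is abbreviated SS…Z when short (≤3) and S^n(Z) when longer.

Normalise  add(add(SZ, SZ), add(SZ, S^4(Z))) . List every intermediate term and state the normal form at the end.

  start: add(add(SZ, SZ), add(SZ, S^4(Z)))
  step 1: add(S(add(Z, SZ)), add(SZ, S^4(Z)))
  step 2: S(add(add(Z, SZ), add(SZ, S^4(Z))))
  step 3: S(add(SZ, add(SZ, S^4(Z))))
  step 4: S(S(add(Z, add(SZ, S^4(Z)))))
  step 5: S(S(add(SZ, S^4(Z))))
  step 6: S(S(S(add(Z, S^4(Z)))))
  step 7: S^7(Z)

Answer: normal form = S^7(Z)  (in 7 steps)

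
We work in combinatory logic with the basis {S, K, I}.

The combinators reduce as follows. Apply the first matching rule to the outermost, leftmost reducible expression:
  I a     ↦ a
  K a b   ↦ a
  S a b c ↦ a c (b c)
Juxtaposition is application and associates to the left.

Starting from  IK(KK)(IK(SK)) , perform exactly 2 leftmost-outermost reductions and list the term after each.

  start: IK(KK)(IK(SK))
  →1  K(KK)(IK(SK))
  →2  KK

Answer: after 2 steps: KK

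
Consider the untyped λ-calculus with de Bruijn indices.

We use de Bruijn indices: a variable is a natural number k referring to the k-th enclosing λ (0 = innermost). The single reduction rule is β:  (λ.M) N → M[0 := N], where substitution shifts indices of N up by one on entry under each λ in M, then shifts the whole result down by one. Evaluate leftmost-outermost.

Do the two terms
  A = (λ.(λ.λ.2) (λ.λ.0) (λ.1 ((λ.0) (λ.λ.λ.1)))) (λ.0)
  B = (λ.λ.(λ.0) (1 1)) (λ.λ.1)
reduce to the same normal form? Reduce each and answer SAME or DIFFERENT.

Term A:
  start: (λ.(λ.λ.2) (λ.λ.0) (λ.1 ((λ.0) (λ.λ.λ.1)))) (λ.0)
  →1  (λ.λ.λ.0) (λ.λ.0) (λ.(λ.0) ((λ.0) (λ.λ.λ.1)))
  →2  (λ.λ.0) (λ.(λ.0) ((λ.0) (λ.λ.λ.1)))
  →3  λ.0

Term B:
  start: (λ.λ.(λ.0) (1 1)) (λ.λ.1)
  →1  λ.(λ.0) ((λ.λ.1) (λ.λ.1))
  →2  λ.(λ.λ.1) (λ.λ.1)
  →3  λ.λ.λ.λ.1

Answer: DIFFERENT — A ⇓ λ.0, B ⇓ λ.λ.λ.λ.1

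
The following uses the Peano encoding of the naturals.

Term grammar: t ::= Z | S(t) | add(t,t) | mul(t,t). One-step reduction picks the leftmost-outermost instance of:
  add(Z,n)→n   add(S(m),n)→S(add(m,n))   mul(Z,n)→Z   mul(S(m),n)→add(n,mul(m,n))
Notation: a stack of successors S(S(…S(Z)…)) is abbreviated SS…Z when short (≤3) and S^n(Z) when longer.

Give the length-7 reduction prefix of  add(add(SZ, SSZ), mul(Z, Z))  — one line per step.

  start: add(add(SZ, SSZ), mul(Z, Z))
  [1] add(S(add(Z, SSZ)), mul(Z, Z))
  [2] S(add(add(Z, SSZ), mul(Z, Z)))
  [3] S(add(SSZ, mul(Z, Z)))
  [4] S(S(add(SZ, mul(Z, Z))))
  [5] S(S(S(add(Z, mul(Z, Z)))))
  [6] S(S(S(mul(Z, Z))))
  [7] SSSZ

Answer: after 7 steps: SSSZ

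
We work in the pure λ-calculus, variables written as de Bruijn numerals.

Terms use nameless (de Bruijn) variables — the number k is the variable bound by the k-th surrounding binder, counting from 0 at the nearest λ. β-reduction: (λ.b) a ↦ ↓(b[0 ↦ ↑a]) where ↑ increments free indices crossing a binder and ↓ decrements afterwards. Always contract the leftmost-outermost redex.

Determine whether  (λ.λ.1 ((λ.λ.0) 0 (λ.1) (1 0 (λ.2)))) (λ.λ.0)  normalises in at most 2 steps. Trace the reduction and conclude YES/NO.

  start: (λ.λ.1 ((λ.λ.0) 0 (λ.1) (1 0 (λ.2)))) (λ.λ.0)
  →1  λ.(λ.λ.0) ((λ.λ.0) 0 (λ.1) ((λ.λ.0) 0 (λ.λ.λ.0)))
  →2  λ.λ.0

Answer: YES — reaches normal form λ.λ.0 in 2 ≤ 2 steps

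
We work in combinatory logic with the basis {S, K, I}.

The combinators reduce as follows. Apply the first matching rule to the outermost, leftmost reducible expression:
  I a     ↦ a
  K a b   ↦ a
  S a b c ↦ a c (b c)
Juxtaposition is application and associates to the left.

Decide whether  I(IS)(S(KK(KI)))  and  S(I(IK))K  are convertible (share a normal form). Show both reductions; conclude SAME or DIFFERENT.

Term A:
  start: I(IS)(S(KK(KI)))
  step 1: IS(S(KK(KI)))
  step 2: S(S(KK(KI)))
  step 3: S(SK)

Term B:
  start: S(I(IK))K
  step 1: S(IK)K
  step 2: SKK

Answer: DIFFERENT — A ⇓ S(SK), B ⇓ SKK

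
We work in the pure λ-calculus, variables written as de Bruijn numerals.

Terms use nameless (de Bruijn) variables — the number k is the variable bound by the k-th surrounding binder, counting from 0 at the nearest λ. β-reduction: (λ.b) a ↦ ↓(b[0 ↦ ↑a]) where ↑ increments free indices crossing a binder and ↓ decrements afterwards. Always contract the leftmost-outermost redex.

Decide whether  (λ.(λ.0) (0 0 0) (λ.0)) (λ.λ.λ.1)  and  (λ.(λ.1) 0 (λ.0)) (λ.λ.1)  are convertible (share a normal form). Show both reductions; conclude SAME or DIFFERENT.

Answer: DIFFERENT — A ⇓ λ.λ.λ.1, B ⇓ λ.λ.0

Reduction:
Term A:
  start: (λ.(λ.0) (0 0 0) (λ.0)) (λ.λ.λ.1)
  →1  (λ.0) ((λ.λ.λ.1) (λ.λ.λ.1) (λ.λ.λ.1)) (λ.0)
  →2  (λ.λ.λ.1) (λ.λ.λ.1) (λ.λ.λ.1) (λ.0)
  →3  (λ.λ.1) (λ.λ.λ.1) (λ.0)
  →4  (λ.λ.λ.λ.1) (λ.0)
  →5  λ.λ.λ.1

Term B:
  start: (λ.(λ.1) 0 (λ.0)) (λ.λ.1)
  →1  (λ.λ.λ.1) (λ.λ.1) (λ.0)
  →2  (λ.λ.1) (λ.0)
  →3  λ.λ.0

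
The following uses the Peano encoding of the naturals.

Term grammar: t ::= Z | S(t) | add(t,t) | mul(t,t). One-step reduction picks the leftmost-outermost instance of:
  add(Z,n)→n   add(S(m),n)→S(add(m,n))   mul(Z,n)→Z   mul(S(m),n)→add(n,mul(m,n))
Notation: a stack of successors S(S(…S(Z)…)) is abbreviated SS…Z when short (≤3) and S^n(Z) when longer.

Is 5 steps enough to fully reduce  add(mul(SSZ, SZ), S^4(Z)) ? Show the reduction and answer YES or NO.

Answer: NO — after 5 steps the term is S(add(add(SZ, mul(Z, SZ)), S^4(Z))), not yet normal

Reduction:
  start: add(mul(SSZ, SZ), S^4(Z))
  →1  add(add(SZ, mul(SZ, SZ)), S^4(Z))
  →2  add(S(add(Z, mul(SZ, SZ))), S^4(Z))
  →3  S(add(add(Z, mul(SZ, SZ)), S^4(Z)))
  →4  S(add(mul(SZ, SZ), S^4(Z)))
  →5  S(add(add(SZ, mul(Z, SZ)), S^4(Z)))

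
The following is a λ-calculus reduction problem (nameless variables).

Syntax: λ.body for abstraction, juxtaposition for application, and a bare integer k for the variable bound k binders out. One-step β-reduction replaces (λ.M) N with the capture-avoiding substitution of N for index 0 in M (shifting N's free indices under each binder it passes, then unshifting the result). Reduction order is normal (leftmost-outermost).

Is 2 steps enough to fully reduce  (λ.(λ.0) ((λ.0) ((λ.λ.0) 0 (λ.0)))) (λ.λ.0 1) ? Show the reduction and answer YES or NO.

  start: (λ.(λ.0) ((λ.0) ((λ.λ.0) 0 (λ.0)))) (λ.λ.0 1)
  step 1: (λ.0) ((λ.0) ((λ.λ.0) (λ.λ.0 1) (λ.0)))
  step 2: (λ.0) ((λ.λ.0) (λ.λ.0 1) (λ.0))

Answer: NO — after 2 steps the term is (λ.0) ((λ.λ.0) (λ.λ.0 1) (λ.0)), not yet normal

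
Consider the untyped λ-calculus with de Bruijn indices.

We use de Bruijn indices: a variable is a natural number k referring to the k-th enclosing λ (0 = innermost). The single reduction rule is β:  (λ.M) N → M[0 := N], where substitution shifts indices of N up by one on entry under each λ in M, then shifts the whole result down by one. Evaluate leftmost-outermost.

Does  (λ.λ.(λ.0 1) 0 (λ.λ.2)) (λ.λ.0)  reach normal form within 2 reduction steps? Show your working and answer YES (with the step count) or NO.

Answer: YES — reaches normal form λ.0 0 (λ.λ.2) in 2 ≤ 2 steps

Reduction:
  start: (λ.λ.(λ.0 1) 0 (λ.λ.2)) (λ.λ.0)
  step 1: λ.(λ.0 1) 0 (λ.λ.2)
  step 2: λ.0 0 (λ.λ.2)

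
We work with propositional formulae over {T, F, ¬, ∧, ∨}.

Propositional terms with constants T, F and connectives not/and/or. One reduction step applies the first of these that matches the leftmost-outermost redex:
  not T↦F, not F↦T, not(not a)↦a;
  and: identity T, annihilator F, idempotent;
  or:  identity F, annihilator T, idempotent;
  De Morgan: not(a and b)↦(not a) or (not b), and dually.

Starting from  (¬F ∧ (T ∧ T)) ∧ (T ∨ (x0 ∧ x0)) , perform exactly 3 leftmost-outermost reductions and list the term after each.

  start: (¬F ∧ (T ∧ T)) ∧ (T ∨ (x0 ∧ x0))
  step 1: (T ∧ (T ∧ T)) ∧ (T ∨ (x0 ∧ x0))
  step 2: (T ∧ T) ∧ (T ∨ (x0 ∧ x0))
  step 3: T ∧ (T ∨ (x0 ∧ x0))

Answer: after 3 steps: T ∧ (T ∨ (x0 ∧ x0))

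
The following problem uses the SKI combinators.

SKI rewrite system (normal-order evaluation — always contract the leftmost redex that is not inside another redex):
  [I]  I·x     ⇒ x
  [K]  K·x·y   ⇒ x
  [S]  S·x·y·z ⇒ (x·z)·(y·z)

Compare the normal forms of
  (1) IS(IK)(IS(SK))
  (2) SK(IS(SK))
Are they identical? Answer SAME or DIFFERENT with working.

Term A:
  start: IS(IK)(IS(SK))
  [1] S(IK)(IS(SK))
  [2] SK(IS(SK))
  [3] SK(S(SK))

Term B:
  start: SK(IS(SK))
  [1] SK(S(SK))

Answer: SAME — A ⇓ SK(S(SK)), B ⇓ SK(S(SK))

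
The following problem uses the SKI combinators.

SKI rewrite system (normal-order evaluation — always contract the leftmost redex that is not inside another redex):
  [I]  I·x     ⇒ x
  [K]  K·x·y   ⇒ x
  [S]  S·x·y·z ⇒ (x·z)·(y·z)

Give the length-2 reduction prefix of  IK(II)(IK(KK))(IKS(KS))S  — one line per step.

  start: IK(II)(IK(KK))(IKS(KS))S
  →1  K(II)(IK(KK))(IKS(KS))S
  →2  II(IKS(KS))S

Answer: after 2 steps: II(IKS(KS))S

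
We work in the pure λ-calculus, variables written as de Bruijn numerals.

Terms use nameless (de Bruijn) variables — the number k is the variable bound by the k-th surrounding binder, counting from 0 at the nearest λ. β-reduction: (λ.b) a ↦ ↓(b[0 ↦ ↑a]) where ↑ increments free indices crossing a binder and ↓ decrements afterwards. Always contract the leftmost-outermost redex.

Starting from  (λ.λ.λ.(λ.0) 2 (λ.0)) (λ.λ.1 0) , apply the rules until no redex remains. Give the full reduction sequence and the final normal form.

  start: (λ.λ.λ.(λ.0) 2 (λ.0)) (λ.λ.1 0)
  →1  λ.λ.(λ.0) (λ.λ.1 0) (λ.0)
  →2  λ.λ.(λ.λ.1 0) (λ.0)
  →3  λ.λ.λ.(λ.0) 0
  →4  λ.λ.λ.0

Answer: normal form = λ.λ.λ.0  (in 4 steps)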